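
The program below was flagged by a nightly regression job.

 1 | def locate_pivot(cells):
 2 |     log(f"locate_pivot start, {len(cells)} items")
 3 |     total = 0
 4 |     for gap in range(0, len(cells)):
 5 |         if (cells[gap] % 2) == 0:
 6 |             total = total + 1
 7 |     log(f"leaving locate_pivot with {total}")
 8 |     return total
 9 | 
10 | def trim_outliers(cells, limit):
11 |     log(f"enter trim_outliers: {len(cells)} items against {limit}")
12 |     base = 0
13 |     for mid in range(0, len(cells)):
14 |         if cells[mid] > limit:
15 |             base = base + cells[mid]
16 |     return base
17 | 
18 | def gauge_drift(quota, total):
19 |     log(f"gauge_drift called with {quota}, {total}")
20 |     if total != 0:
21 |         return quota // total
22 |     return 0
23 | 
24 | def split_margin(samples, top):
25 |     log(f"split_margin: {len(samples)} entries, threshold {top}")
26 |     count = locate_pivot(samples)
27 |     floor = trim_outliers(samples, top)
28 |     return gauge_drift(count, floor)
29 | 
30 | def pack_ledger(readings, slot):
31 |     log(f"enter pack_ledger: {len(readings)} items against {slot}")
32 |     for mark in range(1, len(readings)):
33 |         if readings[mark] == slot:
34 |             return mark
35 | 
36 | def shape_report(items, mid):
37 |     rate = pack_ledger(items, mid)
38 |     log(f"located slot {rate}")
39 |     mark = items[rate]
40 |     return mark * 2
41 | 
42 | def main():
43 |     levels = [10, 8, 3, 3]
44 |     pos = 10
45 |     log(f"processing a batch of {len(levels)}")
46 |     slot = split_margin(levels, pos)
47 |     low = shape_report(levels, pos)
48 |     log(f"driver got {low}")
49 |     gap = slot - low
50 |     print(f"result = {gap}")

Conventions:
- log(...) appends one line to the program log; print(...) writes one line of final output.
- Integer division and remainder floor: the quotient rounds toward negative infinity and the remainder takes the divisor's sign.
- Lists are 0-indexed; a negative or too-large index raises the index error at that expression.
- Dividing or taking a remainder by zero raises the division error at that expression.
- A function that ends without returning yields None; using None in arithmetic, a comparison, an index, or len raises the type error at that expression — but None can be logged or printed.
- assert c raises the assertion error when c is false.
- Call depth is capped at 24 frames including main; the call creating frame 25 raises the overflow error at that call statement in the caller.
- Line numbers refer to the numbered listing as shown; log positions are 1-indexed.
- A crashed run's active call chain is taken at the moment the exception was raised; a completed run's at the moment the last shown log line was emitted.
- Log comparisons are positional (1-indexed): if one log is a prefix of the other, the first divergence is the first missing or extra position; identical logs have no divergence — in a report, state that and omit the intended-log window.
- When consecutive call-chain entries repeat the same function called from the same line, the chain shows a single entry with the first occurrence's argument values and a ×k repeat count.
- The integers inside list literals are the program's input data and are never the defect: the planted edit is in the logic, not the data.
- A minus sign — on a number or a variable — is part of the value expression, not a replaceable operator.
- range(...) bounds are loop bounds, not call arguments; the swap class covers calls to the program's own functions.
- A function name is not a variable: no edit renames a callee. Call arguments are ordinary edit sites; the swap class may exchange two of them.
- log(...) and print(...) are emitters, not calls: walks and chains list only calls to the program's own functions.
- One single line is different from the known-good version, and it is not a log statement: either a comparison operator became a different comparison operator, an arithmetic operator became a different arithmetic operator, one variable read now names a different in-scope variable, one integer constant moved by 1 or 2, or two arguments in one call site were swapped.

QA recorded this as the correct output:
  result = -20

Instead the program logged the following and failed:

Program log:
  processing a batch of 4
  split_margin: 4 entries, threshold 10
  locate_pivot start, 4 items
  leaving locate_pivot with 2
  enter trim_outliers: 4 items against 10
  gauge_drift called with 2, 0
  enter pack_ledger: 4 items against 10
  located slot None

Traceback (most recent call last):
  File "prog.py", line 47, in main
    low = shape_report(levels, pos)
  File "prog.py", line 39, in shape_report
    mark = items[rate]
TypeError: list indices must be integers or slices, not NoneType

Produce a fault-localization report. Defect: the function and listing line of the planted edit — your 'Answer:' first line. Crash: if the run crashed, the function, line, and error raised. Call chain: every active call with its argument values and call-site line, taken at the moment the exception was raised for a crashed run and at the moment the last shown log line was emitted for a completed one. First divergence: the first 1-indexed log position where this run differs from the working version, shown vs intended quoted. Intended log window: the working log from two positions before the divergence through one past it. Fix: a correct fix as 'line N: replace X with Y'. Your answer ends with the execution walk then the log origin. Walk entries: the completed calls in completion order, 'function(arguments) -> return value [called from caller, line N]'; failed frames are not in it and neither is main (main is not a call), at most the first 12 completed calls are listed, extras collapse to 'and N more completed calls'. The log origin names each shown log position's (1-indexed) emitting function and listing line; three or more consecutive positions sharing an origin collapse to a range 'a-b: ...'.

Answer: the defect is in pack_ledger at line 32.
Key observation: The earliest visible damage is log position 8 — 'located slot None' rather than the intended 'located slot 0'.
Crash: shape_report, line 39, TypeError.
Call chain: main -> shape_report([10, 8, 3, 3], 10) (called at line 47).
First divergence: position 8; shown 'located slot None' vs intended 'located slot 0'.
Intended log window:
  6: gauge_drift called with 2, 0
  7: enter pack_ledger: 4 items against 10
  8: located slot 0
  9: driver got 20
Execution walk:
  locate_pivot([10, 8, 3, 3]) -> 2  [called from split_margin, line 26]
  trim_outliers([10, 8, 3, 3], 10) -> 0  [called from split_margin, line 27]
  gauge_drift(2, 0) -> 0  [called from split_margin, line 28]
  split_margin([10, 8, 3, 3], 10) -> 0  [called from main, line 46]
  pack_ledger([10, 8, 3, 3], 10) -> None  [called from shape_report, line 37]
Log line origins:
  1: logged in main at line 45
  2: logged in split_margin at line 25
  3: logged in locate_pivot at line 2
  4: logged in locate_pivot at line 7
  5: logged in trim_outliers at line 11
  6: logged in gauge_drift at line 19
  7: logged in pack_ledger at line 31
  8: logged in shape_report at line 38
A correct fix: line 32: replace `1` with `0`.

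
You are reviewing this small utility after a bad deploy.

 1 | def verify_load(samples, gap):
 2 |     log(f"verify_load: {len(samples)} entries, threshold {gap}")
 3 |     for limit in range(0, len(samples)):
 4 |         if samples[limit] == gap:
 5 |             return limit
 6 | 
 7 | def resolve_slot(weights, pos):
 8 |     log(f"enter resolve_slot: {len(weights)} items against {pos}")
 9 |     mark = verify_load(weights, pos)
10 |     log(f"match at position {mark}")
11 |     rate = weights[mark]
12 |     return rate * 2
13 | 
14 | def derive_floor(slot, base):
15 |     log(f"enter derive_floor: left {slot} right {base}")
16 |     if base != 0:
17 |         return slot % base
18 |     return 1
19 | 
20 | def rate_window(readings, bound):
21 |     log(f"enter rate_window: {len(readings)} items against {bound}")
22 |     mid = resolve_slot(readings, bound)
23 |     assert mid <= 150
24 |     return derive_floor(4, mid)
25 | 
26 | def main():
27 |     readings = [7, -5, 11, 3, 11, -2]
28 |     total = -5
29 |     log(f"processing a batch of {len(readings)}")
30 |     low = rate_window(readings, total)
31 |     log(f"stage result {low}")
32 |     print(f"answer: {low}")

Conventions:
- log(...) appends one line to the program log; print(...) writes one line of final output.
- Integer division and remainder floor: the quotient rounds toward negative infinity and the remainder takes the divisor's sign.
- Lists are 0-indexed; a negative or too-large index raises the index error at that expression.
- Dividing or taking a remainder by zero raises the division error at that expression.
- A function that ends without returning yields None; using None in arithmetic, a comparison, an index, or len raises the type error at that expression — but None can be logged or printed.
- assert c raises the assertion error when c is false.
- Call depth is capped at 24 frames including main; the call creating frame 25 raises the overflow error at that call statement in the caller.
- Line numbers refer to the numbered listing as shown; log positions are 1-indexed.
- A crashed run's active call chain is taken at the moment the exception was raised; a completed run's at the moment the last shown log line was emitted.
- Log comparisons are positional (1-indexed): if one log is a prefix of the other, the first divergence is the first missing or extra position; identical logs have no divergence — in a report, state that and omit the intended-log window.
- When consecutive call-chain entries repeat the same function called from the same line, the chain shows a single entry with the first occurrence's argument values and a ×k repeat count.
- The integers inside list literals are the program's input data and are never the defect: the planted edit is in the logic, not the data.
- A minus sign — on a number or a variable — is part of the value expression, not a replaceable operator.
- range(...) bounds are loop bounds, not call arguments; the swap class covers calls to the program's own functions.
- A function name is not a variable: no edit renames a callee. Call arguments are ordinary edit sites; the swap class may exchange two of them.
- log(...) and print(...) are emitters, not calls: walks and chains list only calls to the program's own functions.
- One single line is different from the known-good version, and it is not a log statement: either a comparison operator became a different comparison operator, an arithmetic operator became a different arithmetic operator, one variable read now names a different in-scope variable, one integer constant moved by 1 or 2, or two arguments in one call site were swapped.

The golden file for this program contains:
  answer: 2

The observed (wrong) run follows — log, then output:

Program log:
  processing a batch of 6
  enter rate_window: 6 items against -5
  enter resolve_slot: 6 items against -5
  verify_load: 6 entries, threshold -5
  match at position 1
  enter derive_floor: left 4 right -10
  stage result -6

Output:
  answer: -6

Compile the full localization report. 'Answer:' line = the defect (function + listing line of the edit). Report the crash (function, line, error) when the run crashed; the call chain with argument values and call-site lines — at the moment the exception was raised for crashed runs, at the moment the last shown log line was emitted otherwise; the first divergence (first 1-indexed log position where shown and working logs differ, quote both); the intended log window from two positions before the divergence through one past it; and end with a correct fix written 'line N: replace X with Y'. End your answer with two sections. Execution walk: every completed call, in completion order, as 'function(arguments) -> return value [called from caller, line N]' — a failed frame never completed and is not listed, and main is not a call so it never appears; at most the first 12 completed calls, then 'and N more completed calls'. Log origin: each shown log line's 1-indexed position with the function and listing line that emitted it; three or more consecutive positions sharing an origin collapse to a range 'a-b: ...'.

Answer: the defect is in rate_window at line 24.
Key fact: Position 6 is the first bad log line: 'enter derive_floor: left 4 right -10' should read 'enter derive_floor: left -10 right 4'.
Call chain: main.
First divergence: position 6 — the shown line 'enter derive_floor: left 4 right -10' should read 'enter derive_floor: left -10 right 4'.
Intended log window:
  4: verify_load: 6 entries, threshold -5
  5: match at position 1
  6: enter derive_floor: left -10 right 4
  7: stage result 2
Execution walk:
  verify_load([7, -5, 11, 3, 11, -2], -5) -> 1  [called from resolve_slot, line 9]
  resolve_slot([7, -5, 11, 3, 11, -2], -5) -> -10  [called from rate_window, line 22]
  derive_floor(4, -10) -> -6  [called from rate_window, line 24]
  rate_window([7, -5, 11, 3, 11, -2], -5) -> -6  [called from main, line 30]
Log line origins:
  1: logged in main at line 29
  2: logged in rate_window at line 21
  3: logged in resolve_slot at line 8
  4: logged in verify_load at line 2
  5: logged in resolve_slot at line 10
  6: logged in derive_floor at line 15
  7: logged in main at line 31
A correct fix: line 24: replace `derive_floor(4, mid)` with `derive_floor(mid, 4)`.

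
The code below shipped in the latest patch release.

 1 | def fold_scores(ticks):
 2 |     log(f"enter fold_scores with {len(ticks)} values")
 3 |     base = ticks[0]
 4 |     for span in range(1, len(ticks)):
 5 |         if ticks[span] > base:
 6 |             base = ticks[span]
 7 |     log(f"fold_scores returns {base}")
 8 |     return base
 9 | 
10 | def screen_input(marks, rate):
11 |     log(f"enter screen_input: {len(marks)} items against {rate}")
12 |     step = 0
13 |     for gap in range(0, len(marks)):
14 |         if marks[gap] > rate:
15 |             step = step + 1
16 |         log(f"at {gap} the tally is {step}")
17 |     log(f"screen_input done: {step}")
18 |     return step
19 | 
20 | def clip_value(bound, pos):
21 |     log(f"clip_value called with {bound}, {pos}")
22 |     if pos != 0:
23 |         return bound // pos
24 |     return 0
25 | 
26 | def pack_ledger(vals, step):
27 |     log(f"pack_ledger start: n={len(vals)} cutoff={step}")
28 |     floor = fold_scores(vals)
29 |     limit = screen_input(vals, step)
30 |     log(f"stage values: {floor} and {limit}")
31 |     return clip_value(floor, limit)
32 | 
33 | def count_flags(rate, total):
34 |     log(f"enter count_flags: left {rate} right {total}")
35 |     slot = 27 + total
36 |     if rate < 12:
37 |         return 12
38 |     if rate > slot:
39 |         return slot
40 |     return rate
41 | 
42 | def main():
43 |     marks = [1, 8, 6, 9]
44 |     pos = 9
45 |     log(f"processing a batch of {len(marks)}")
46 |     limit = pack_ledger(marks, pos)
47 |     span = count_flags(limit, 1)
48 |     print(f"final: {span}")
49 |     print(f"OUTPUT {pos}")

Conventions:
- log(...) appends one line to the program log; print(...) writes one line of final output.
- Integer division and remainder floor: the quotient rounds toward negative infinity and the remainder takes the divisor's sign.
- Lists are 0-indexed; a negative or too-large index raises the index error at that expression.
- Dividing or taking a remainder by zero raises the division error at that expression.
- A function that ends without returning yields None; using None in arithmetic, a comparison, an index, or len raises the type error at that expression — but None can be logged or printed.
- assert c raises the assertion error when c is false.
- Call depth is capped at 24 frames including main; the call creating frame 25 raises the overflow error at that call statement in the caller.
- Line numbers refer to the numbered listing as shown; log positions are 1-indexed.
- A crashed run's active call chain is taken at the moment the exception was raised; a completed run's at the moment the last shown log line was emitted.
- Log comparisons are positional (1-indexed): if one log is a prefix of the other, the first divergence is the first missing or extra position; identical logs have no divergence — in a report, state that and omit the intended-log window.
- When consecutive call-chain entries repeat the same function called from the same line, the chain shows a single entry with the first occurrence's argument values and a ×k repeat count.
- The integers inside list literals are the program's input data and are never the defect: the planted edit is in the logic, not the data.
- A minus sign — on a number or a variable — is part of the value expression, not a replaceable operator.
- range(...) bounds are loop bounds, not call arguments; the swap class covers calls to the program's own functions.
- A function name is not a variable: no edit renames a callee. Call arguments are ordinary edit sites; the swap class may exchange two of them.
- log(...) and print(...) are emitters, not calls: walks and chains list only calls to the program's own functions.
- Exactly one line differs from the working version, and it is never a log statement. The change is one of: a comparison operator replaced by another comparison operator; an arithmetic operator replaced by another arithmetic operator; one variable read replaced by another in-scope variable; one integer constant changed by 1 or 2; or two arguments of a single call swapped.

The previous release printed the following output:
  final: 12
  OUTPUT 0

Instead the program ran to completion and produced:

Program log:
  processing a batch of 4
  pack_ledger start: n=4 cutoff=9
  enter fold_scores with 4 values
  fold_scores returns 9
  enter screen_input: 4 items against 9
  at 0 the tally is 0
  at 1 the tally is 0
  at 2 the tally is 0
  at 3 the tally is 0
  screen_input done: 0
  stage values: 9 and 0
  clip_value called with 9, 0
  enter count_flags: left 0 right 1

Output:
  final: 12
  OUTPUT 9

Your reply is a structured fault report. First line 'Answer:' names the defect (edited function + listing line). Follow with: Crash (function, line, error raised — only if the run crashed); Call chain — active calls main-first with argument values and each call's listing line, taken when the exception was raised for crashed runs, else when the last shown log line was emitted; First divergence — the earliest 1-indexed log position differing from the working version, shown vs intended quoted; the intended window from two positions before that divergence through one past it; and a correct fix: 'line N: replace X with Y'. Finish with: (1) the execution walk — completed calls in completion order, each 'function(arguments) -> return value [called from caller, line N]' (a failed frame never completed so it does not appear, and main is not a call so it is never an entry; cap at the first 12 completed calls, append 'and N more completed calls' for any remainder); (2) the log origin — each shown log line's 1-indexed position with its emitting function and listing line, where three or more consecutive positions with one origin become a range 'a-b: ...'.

Answer: the defect is in main at line 49.
The tell: Nothing in the log betrays the bug — only the output does.
Call chain: main -> count_flags(0, 1) (called at line 47).
First divergence: there is none — every log position agrees.
Execution walk:
  fold_scores([1, 8, 6, 9]) -> 9  [called from pack_ledger, line 28]
  screen_input([1, 8, 6, 9], 9) -> 0  [called from pack_ledger, line 29]
  clip_value(9, 0) -> 0  [called from pack_ledger, line 31]
  pack_ledger([1, 8, 6, 9], 9) -> 0  [called from main, line 46]
  count_flags(0, 1) -> 12  [called from main, line 47]
Origin of each log line:
  1: logged in main at line 45
  2: logged in pack_ledger at line 27
  3: logged in fold_scores at line 2
  4: logged in fold_scores at line 7
  5: logged in screen_input at line 11
  6-9: logged in screen_input at line 16
  10: logged in screen_input at line 17
  11: logged in pack_ledger at line 30
  12: logged in clip_value at line 21
  13: logged in count_flags at line 34
A correct fix: line 49: replace `pos` with `limit`.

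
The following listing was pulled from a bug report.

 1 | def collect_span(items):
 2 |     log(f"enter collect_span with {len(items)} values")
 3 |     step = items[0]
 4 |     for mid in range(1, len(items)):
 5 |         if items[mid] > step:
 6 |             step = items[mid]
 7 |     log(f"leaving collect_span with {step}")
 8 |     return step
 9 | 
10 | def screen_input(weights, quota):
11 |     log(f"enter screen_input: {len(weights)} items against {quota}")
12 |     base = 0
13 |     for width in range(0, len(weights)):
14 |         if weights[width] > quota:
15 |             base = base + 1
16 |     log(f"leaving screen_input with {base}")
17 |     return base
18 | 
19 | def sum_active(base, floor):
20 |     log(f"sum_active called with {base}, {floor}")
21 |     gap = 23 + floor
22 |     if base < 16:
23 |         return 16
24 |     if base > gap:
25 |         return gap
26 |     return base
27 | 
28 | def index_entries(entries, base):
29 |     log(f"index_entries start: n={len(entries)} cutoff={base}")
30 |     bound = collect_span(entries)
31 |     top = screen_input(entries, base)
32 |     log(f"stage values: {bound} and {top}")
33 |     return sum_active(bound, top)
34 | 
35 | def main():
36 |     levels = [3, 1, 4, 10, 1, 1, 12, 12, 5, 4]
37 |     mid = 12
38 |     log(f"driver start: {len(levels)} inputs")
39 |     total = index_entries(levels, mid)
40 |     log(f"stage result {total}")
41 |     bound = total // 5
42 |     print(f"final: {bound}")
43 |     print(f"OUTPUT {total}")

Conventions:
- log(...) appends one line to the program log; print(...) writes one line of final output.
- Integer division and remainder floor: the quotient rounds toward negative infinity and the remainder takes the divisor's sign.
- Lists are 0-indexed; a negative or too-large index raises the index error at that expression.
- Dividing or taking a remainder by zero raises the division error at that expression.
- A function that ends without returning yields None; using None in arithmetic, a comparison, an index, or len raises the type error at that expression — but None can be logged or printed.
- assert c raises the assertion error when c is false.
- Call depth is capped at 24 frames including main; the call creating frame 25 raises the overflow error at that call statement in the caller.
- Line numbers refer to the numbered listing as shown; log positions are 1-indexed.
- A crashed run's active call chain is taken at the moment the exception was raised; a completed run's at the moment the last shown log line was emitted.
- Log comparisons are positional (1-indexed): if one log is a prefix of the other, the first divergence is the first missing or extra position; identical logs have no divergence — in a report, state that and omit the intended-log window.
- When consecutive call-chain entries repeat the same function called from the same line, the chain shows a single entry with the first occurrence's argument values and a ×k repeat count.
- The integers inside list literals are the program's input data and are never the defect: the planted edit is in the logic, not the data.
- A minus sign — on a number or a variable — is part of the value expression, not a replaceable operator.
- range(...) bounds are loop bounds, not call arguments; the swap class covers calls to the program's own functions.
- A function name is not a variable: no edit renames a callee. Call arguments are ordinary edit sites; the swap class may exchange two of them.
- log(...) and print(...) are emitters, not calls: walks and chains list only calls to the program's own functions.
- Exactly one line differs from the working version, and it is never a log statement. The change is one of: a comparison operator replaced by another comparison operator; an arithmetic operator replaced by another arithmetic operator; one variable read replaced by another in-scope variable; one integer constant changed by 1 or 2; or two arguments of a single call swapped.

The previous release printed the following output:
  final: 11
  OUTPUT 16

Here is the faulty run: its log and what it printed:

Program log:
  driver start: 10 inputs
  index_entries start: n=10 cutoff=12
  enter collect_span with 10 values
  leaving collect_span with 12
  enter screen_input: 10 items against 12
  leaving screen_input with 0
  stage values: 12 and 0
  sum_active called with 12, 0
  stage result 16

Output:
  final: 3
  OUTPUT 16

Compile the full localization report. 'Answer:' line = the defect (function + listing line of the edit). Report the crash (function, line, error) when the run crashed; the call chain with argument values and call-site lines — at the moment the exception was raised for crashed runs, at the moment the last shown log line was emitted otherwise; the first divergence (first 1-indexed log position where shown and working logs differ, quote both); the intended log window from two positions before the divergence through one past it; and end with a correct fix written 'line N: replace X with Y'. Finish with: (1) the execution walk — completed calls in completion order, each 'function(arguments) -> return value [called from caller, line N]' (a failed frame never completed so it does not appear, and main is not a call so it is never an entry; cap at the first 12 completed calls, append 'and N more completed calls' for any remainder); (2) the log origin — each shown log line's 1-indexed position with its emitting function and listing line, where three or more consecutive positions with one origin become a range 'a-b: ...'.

Answer: the defect is in main at line 41.
Key fact: Nothing in the log betrays the bug — only the output does.
Call chain: main.
First divergence: there is none — every log position agrees.
Execution walk:
  collect_span([3, 1, 4, 10, 1, 1, 12, 12, 5, 4]) -> 12  [called from index_entries, line 30]
  screen_input([3, 1, 4, 10, 1, 1, 12, 12, 5, 4], 12) -> 0  [called from index_entries, line 31]
  sum_active(12, 0) -> 16  [called from index_entries, line 33]
  index_entries([3, 1, 4, 10, 1, 1, 12, 12, 5, 4], 12) -> 16  [called from main, line 39]
Origin of each log line:
  1: from main, line 38
  2: from index_entries, line 29
  3: from collect_span, line 2
  4: from collect_span, line 7
  5: from screen_input, line 11
  6: from screen_input, line 16
  7: from index_entries, line 32
  8: from sum_active, line 20
  9: from main, line 40
A correct fix: line 41: replace `//` with `-`.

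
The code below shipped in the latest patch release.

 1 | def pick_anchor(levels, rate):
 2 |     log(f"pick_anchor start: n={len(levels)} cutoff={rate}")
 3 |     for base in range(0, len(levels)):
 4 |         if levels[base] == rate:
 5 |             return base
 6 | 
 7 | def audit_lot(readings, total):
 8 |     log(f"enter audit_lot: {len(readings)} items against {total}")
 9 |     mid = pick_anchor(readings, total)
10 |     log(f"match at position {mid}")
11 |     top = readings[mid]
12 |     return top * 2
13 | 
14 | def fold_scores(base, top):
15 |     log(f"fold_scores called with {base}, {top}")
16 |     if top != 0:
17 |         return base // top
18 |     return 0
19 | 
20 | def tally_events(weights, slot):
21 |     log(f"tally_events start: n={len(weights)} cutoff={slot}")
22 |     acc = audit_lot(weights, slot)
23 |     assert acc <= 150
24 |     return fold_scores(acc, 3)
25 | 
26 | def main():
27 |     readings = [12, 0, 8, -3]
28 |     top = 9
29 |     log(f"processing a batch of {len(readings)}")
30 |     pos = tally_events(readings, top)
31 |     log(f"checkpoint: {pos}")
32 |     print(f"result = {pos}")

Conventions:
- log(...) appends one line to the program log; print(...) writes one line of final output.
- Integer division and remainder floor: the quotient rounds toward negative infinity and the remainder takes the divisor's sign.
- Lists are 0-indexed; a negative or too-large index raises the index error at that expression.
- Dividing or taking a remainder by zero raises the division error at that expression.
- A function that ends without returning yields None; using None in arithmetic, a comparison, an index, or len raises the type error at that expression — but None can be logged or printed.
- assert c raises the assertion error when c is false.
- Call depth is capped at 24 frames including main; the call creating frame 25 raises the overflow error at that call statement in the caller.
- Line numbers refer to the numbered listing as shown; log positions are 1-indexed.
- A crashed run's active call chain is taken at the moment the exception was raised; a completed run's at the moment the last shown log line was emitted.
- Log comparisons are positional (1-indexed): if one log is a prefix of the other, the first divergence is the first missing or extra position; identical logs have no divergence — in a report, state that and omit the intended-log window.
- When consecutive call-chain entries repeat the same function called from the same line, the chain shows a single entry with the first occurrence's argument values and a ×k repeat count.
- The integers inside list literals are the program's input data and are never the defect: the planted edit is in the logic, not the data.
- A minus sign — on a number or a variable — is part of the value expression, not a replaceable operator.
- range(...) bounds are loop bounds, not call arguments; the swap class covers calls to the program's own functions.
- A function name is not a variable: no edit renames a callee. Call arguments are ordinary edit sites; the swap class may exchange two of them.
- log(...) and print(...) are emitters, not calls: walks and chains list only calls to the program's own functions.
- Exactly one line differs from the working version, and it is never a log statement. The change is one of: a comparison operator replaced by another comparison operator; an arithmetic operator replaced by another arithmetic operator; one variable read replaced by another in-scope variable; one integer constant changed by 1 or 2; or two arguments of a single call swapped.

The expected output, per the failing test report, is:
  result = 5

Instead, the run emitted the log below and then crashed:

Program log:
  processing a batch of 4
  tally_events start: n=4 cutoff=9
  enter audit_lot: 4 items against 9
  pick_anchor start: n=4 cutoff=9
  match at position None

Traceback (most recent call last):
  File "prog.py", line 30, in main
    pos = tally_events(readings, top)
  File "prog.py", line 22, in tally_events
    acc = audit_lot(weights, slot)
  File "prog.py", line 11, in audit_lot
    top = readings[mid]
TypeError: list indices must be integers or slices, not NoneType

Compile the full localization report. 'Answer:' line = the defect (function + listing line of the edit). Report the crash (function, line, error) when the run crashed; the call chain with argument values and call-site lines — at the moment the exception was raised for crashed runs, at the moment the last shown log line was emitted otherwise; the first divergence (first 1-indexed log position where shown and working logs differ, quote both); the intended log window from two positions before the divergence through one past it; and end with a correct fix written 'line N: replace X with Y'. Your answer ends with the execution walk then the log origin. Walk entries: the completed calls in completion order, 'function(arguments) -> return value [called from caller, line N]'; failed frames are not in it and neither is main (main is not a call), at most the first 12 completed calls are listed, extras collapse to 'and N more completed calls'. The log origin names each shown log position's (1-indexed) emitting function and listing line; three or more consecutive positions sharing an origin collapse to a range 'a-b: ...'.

Answer: the defect is in main at line 28.
The tell: At log position 2 the runs split — shown 'tally_events start: n=4 cutoff=9', but the working version logs 'tally_events start: n=4 cutoff=8'.
Crash: audit_lot, line 11, TypeError.
Call chain: main -> tally_events([12, 0, 8, -3], 9) (called at line 30) -> audit_lot([12, 0, 8, -3], 9) (called at line 22).
First divergence: position 2 — the shown line 'tally_events start: n=4 cutoff=9' should read 'tally_events start: n=4 cutoff=8'.
Intended log window:
  1: processing a batch of 4
  2: tally_events start: n=4 cutoff=8
  3: enter audit_lot: 4 items against 8
Execution walk:
  pick_anchor([12, 0, 8, -3], 9) -> None  [called from audit_lot, line 9]
Log line origins:
  1 — main, line 29
  2 — tally_events, line 21
  3 — audit_lot, line 8
  4 — pick_anchor, line 2
  5 — audit_lot, line 10
A correct fix: line 28: replace `9` with `8`.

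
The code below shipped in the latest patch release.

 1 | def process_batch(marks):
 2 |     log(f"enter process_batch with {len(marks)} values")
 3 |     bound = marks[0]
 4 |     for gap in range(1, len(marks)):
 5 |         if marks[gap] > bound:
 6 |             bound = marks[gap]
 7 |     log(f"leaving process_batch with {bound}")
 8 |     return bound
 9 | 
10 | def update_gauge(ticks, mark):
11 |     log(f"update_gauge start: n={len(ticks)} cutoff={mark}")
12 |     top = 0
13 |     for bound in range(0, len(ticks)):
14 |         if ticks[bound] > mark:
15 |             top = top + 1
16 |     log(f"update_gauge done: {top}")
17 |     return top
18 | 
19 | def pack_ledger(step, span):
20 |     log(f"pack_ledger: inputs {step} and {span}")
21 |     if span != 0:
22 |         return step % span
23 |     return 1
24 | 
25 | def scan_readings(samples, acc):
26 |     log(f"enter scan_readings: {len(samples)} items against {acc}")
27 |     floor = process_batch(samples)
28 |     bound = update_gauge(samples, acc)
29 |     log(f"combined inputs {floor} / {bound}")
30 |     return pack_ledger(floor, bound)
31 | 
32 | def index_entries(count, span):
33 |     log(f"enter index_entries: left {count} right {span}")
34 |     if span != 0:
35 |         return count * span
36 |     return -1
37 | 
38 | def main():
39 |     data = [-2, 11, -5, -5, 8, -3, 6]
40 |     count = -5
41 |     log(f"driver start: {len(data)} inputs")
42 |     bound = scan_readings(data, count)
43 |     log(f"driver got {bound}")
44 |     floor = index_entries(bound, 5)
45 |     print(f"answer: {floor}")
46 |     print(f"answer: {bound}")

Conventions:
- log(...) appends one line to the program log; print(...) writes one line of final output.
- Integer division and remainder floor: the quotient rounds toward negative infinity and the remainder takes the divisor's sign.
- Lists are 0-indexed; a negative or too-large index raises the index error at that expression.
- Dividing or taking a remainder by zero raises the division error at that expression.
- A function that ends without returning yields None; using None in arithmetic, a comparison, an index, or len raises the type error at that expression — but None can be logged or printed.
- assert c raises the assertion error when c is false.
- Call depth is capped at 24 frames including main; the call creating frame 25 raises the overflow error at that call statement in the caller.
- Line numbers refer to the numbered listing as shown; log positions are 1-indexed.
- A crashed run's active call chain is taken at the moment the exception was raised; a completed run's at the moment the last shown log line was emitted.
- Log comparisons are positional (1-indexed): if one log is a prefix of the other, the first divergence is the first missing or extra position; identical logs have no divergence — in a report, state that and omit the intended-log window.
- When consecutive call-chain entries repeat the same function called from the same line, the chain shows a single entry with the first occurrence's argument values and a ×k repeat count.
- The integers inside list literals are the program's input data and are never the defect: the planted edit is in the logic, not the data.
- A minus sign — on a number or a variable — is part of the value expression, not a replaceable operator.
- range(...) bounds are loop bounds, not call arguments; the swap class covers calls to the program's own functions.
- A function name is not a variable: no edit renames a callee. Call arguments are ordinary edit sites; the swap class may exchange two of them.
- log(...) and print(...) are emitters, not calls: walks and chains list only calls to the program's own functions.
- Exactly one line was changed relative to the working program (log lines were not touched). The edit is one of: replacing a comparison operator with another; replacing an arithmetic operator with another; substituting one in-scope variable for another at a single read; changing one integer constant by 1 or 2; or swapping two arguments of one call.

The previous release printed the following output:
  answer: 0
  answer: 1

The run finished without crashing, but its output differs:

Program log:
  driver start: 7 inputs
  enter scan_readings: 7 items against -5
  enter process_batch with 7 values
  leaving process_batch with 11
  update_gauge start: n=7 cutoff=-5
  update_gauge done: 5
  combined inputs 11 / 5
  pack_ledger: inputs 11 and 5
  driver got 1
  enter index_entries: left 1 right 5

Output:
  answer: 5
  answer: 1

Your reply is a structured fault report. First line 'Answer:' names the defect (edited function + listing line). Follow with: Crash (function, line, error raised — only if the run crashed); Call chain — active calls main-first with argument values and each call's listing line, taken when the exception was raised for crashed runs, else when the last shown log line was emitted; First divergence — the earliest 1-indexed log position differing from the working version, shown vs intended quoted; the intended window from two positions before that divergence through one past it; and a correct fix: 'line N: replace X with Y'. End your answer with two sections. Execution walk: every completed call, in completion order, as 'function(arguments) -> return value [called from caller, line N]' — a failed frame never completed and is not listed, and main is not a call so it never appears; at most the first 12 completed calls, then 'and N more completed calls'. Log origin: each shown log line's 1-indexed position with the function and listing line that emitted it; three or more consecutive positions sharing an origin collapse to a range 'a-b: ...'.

Answer: the defect is in index_entries at line 35.
Core observation: The logs agree in full; only the final output differs.
Call chain: main -> index_entries(1, 5) (called at line 44).
First divergence: none — the logs agree in full.
Execution walk:
  process_batch([-2, 11, -5, -5, 8, -3, 6]) -> 11  [called from scan_readings, line 27]
  update_gauge([-2, 11, -5, -5, 8, -3, 6], -5) -> 5  [called from scan_readings, line 28]
  pack_ledger(11, 5) -> 1  [called from scan_readings, line 30]
  scan_readings([-2, 11, -5, -5, 8, -3, 6], -5) -> 1  [called from main, line 42]
  index_entries(1, 5) -> 5  [called from main, line 44]
Log line origins:
  1: emitted by main (line 41)
  2: emitted by scan_readings (line 26)
  3: emitted by process_batch (line 2)
  4: emitted by process_batch (line 7)
  5: emitted by update_gauge (line 11)
  6: emitted by update_gauge (line 16)
  7: emitted by scan_readings (line 29)
  8: emitted by pack_ledger (line 20)
  9: emitted by main (line 43)
  10: emitted by index_entries (line 33)
A correct fix: line 35: replace `*` with `//`.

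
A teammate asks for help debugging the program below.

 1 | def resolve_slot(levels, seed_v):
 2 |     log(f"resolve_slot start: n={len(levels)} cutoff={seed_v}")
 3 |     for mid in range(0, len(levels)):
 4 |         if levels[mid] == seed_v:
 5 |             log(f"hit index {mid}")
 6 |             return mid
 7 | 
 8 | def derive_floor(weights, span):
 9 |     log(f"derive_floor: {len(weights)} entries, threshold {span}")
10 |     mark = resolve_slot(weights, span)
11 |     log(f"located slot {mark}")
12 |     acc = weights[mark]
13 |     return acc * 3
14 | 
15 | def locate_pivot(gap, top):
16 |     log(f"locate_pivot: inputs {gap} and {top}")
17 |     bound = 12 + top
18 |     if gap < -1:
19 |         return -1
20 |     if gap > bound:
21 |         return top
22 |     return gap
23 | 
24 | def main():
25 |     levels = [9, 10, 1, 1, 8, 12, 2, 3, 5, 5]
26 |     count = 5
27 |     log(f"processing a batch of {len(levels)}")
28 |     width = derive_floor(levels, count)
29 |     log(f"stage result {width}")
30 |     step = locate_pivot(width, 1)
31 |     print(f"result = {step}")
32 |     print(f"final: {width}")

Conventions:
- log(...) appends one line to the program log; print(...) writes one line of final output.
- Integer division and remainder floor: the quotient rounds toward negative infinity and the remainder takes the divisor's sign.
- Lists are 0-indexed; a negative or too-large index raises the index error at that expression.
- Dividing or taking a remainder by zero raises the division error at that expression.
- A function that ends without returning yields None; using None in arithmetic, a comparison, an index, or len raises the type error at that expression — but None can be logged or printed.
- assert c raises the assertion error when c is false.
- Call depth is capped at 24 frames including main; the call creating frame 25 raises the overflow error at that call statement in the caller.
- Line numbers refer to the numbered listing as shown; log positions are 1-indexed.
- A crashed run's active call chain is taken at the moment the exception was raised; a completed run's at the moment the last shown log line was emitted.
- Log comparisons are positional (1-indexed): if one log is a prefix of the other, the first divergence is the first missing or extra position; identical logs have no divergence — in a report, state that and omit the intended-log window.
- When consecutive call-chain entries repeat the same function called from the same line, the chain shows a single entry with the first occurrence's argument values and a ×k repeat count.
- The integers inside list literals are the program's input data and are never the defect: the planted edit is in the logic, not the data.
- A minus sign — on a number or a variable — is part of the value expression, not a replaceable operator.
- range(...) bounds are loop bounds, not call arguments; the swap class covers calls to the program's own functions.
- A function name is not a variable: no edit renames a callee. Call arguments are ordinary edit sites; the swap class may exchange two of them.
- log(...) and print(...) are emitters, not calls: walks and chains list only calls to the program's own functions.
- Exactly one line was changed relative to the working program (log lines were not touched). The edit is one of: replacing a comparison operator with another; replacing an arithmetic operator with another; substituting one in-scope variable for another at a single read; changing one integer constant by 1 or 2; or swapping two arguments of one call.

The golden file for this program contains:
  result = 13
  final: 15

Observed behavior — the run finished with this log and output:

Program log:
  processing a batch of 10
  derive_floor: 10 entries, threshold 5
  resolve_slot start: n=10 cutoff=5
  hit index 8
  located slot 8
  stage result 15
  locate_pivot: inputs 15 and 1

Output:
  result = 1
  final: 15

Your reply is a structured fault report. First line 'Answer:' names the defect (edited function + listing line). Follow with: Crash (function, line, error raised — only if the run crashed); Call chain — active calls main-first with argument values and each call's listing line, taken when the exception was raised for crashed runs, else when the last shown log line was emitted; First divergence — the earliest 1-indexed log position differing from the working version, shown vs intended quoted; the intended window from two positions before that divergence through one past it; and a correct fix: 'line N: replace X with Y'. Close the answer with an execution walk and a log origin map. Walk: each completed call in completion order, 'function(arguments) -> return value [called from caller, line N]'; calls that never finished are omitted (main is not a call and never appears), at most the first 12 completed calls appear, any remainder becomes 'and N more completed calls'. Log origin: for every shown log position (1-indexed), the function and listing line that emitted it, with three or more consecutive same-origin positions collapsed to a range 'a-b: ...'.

Answer: the defect is in locate_pivot at line 21.
Key observation: The two runs log identically and part ways only at the printed values.
Call chain: main -> locate_pivot(15, 1) (called at line 30).
First divergence: none; the two logs match at every position.
Execution walk:
  resolve_slot([9, 10, 1, 1, 8, 12, 2, 3, 5, 5], 5) -> 8  [called from derive_floor, line 10]
  derive_floor([9, 10, 1, 1, 8, 12, 2, 3, 5, 5], 5) -> 15  [called from main, line 28]
  locate_pivot(15, 1) -> 1  [called from main, line 30]
Origin of each log line:
  1: from main, line 27
  2: from derive_floor, line 9
  3: from resolve_slot, line 2
  4: from resolve_slot, line 5
  5: from derive_floor, line 11
  6: from main, line 29
  7: from locate_pivot, line 16
A correct fix: line 21: replace `top` with `bound`.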